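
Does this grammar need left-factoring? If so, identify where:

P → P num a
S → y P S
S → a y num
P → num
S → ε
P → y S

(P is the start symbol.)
No, left-factoring is not needed

Left-factoring is needed when two productions for the same non-terminal
share a common prefix on the right-hand side.

Productions for P:
  P → P num a
  P → num
  P → y S
Productions for S:
  S → y P S
  S → a y num
  S → ε

No common prefixes found.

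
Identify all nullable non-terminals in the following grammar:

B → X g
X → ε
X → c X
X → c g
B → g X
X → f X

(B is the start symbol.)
{ 'X' }

A non-terminal is nullable if it can derive ε (the empty string): either it has an ε-production, or it has a production whose right-hand side consists entirely of nullable non-terminals.

ε-productions: X → ε
So X is immediately nullable.
No further non-terminal can be added: every production for the remaining non-terminals contains a terminal or a non-nullable non-terminal.
Nullable = { 'X' }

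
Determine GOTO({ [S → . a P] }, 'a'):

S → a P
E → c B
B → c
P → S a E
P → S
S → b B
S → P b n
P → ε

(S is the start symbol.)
{ [P → . S a E], [P → . S], [P → .], [S → . P b n], [S → . a P], [S → . b B], [S → a . P] }

GOTO(I, 'a') = CLOSURE({ [A → αX.β] : [A → α.Xβ] ∈ I, X = 'a' })

Items with dot before 'a', with the dot advanced:
  [S → . a P] → [S → a . P]
Closure of the advanced items:
  [S → a . P] has the dot before P: add [P → . S a E], [P → . S], [P → .]
  [P → . S a E] has the dot before S: add [S → . a P], [S → . b B], [S → . P b n]

GOTO = { [P → . S a E], [P → . S], [P → .], [S → . P b n], [S → . a P], [S → . b B], [S → a . P] }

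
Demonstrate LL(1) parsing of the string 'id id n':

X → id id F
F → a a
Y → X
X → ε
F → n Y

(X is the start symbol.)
Stack is shown with the top on the left.

Stack      Input      Action
----------------------------
X $        id id n $  output X → id id F
id id F $  id id n $  match 'id'
id F $     id n $     match 'id'
F $        n $        output F → n Y
n Y $      n $        match 'n'
Y $        $          output Y → X
X $        $          output X → ε
$          $          accept

The string is accepted.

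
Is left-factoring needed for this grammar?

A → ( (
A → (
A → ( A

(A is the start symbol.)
Left-factoring is needed when two productions for the same non-terminal
share a common prefix on the right-hand side.

Productions for A:
  A → ( (
  A → (
  A → ( A

Found common prefix '(' in productions for A

Answer: Yes, A has productions with common prefix '('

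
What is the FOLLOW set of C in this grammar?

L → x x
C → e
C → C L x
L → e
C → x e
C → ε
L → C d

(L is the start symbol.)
To compute FOLLOW(C), find every occurrence of C on a right-hand side N → α C β: add FIRST(β) \ {ε}, and if β is empty or nullable also add FOLLOW(N). Iterate to a fixed point.

In C → C L x: C is followed by L x, add FIRST(L x) \ {ε} = { 'd', 'e', 'x' }
In L → C d: C is followed by d, add FIRST(d) \ {ε} = { 'd' }

Taking the union: FOLLOW(C) = { 'd', 'e', 'x' }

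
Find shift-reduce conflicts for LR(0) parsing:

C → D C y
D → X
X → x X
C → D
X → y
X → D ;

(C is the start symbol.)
Yes — I2: [C → D .] vs [X → D . ;]

A shift-reduce conflict occurs when an LR(0) state has both:
  - a complete (reduce) item [A → α .] (dot at the end), and
  - a shift item [B → β . c γ] (dot before a terminal).

Augment with C' → C and build the canonical LR(0) collection (I0 = CLOSURE({[C' → . C]}), then GOTO on every symbol after a dot until no new states appear). It has 11 states:
  I0: { [C → . D C y], [C → . D], [C' → . C], [D → . X], [X → . D ;], [X → . x X], [X → . y] }  — shift
  I1: { [C' → C .] }  — accept
  I2: { [C → . D C y], [C → . D], [C → D . C y], [C → D .], [D → . X], [X → . D ;], [X → . x X], [X → . y], [X → D . ;] }  — shift, reduce
  I3: { [D → X .] }  — reduce
  I4: { [D → . X], [X → . D ;], [X → . x X], [X → . y], [X → x . X] }  — shift
  I5: { [X → y .] }  — reduce
  I6: { [X → D . ;] }  — shift
  I7: { [D → X .], [X → x X .] }  — 2 reduces
  I8: { [X → D ; .] }  — reduce
  I9: { [C → D C . y] }  — shift
  I10: { [C → D C y .] }  — reduce

I2 contains reduce item [C → D .] and shift items [X → D . ;], [X → . x X], [X → . y] — shift-reduce conflict.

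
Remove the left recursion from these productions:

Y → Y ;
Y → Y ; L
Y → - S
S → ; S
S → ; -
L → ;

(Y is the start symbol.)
Y is directly left-recursive. The standard transformation for
  A → A α₁ | ... | A α_m | β₁ | ... | β_n
is
  A  → β₁ A' | ... | β_n A'
  A' → α₁ A' | ... | α_m A' | ε

Y → - S becomes Y → - S Y'
Y → Y ; becomes Y' → ; Y'
Y → Y ; L becomes Y' → ; L Y'
Add Y' → ε

Productions for other non-terminals are unchanged:
  S → ; S
  S → ; -
  L → ;

Resulting grammar:
Y → - S Y'
Y' → ; Y'
Y' → ; L Y'
Y' → ε
S → ; S
S → ; -
L → ;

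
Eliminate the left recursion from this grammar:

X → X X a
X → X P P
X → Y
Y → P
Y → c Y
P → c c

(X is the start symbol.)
X is directly left-recursive. The standard transformation for
  A → A α₁ | ... | A α_m | β₁ | ... | β_n
is
  A  → β₁ A' | ... | β_n A'
  A' → α₁ A' | ... | α_m A' | ε

X → Y becomes X → Y X'
X → X X a becomes X' → X a X'
X → X P P becomes X' → P P X'
Add X' → ε

Productions for other non-terminals are unchanged:
  Y → P
  Y → c Y
  P → c c

Resulting grammar:
X → Y X'
X' → X a X'
X' → P P X'
X' → ε
Y → P
Y → c Y
P → c c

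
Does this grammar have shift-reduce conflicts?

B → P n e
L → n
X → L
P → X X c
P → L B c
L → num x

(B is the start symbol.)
A shift-reduce conflict occurs when an LR(0) state has both:
  - a complete (reduce) item [A → α .] (dot at the end), and
  - a shift item [B → β . c γ] (dot before a terminal).

Augment with B' → B and build the canonical LR(0) collection (I0 = CLOSURE({[B' → . B]}), then GOTO on every symbol after a dot until no new states appear). It has 15 states:
  I0: { [B → . P n e], [B' → . B], [L → . n], [L → . num x], [P → . L B c], [P → . X X c], [X → . L] }  — shift
  I1: { [B' → B .] }  — accept
  I2: { [B → . P n e], [L → . n], [L → . num x], [P → . L B c], [P → . X X c], [P → L . B c], [X → . L], [X → L .] }  — shift, reduce
  I3: { [B → P . n e] }  — shift
  I4: { [L → . n], [L → . num x], [P → X . X c], [X → . L] }  — shift
  I5: { [L → n .] }  — reduce
  I6: { [L → num . x] }  — shift
  I7: { [L → num x .] }  — reduce
  I8: { [X → L .] }  — reduce
  I9: { [P → X X . c] }  — shift
  I10: { [P → X X c .] }  — reduce
  I11: { [B → P n . e] }  — shift
  I12: { [B → P n e .] }  — reduce
  I13: { [P → L B . c] }  — shift
  I14: { [P → L B c .] }  — reduce

I2 contains reduce item [X → L .] and shift items [L → . n], [L → . num x] — shift-reduce conflict.

Answer: Yes — I2: [X → L .] vs [L → . n]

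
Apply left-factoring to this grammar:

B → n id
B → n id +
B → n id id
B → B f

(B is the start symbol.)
Left-factoring transforms A → αβ₁ | αβ₂ into A → αA' and A' → β₁ | β₂
(α is the longest common prefix among the alternatives). Repeat until
no nonterminal has two alternatives with a common prefix.

Round 1: B has alternatives sharing prefix 'n id'. Introduce B': B → n id B'
  Add: B' → ε
  Add: B' → +
  Add: B' → id

No remaining common prefixes — done.

Resulting grammar:
B → n id B'
B' → ε
B' → +
B' → id
B → B f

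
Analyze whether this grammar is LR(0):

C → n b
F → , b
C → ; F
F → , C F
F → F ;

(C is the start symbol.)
A grammar is LR(0) if no state in the canonical LR(0) collection has:
  - both a shift item (dot before a terminal) and a complete item (shift-reduce conflict), or
  - two or more complete items (reduce-reduce conflict; the accept item [C' → C .] counts as a complete item here).

Augment with C' → C and build the canonical LR(0) collection (I0 = CLOSURE({[C' → . C]}), then GOTO on every symbol after a dot until no new states appear). It has 11 states:
  I0: { [C → . ; F], [C → . n b], [C' → . C] }  — shift
  I1: { [C → ; . F], [F → . , C F], [F → . , b], [F → . F ;] }  — shift
  I2: { [C' → C .] }  — accept
  I3: { [C → n . b] }  — shift
  I4: { [C → n b .] }  — reduce
  I5: { [C → . ; F], [C → . n b], [F → , . C F], [F → , . b] }  — shift
  I6: { [C → ; F .], [F → F . ;] }  — shift, reduce
  I7: { [F → F ; .] }  — reduce
  I8: { [F → , C . F], [F → . , C F], [F → . , b], [F → . F ;] }  — shift
  I9: { [F → , b .] }  — reduce
  I10: { [F → , C F .], [F → F . ;] }  — shift, reduce

Conflict in state I6:
  Shift-reduce conflict between [C → ; F .] and [F → F . ;]
So the grammar is NOT LR(0).

Answer: No. Shift-reduce conflict between [C → ; F .] and [F → F . ;]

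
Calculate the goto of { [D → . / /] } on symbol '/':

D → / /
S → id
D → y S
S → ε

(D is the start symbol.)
{ [D → / . /] }

GOTO(I, '/') = CLOSURE({ [A → αX.β] : [A → α.Xβ] ∈ I, X = '/' })

Items with dot before '/', with the dot advanced:
  [D → . / /] → [D → / . /]
Closure adds nothing (no advanced item has the dot before a non-terminal).

GOTO = { [D → / . /] }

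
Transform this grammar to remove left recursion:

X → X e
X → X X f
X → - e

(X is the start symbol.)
X → - e X'
X' → e X'
X' → X f X'
X' → ε

X is directly left-recursive. The standard transformation for
  A → A α₁ | ... | A α_m | β₁ | ... | β_n
is
  A  → β₁ A' | ... | β_n A'
  A' → α₁ A' | ... | α_m A' | ε

X → - e becomes X → - e X'
X → X e becomes X' → e X'
X → X X f becomes X' → X f X'
Add X' → ε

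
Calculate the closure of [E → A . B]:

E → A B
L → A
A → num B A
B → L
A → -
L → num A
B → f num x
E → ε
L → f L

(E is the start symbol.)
To compute CLOSURE, for each item [A → α.Bβ] where B is a non-terminal, add [B → .γ] for all productions B → γ; repeat for the newly added items until nothing changes.

Start with: [E → A . B]
  [E → A . B] has the dot before B: add [B → . L], [B → . f num x]
  [B → . L] has the dot before L: add [L → . A], [L → . num A], [L → . f L]
  [L → . A] has the dot before A: add [A → . num B A], [A → . -]
No further items can be added.

CLOSURE = { [A → . -], [A → . num B A], [B → . L], [B → . f num x], [E → A . B], [L → . A], [L → . f L], [L → . num A] }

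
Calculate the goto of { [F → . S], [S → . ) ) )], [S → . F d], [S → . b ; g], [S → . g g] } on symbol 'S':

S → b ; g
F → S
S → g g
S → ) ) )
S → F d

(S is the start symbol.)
{ [F → S .] }

GOTO(I, 'S') = CLOSURE({ [A → αX.β] : [A → α.Xβ] ∈ I, X = 'S' })

Items with dot before 'S', with the dot advanced:
  [F → . S] → [F → S .]
Closure adds nothing (no advanced item has the dot before a non-terminal).

GOTO = { [F → S .] }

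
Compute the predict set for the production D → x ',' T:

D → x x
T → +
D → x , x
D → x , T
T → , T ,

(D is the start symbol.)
{ 'x' }

PREDICT(D → x ',' T) = (FIRST(RHS) \ {ε}) ∪ (FOLLOW(D) if ε ∈ FIRST(RHS), i.e. RHS ⇒* ε)
FIRST(x ',' T) = { 'x' }
ε ∉ FIRST(x ',' T), so FOLLOW(D) is not added.
PREDICT(D → x ',' T) = { 'x' }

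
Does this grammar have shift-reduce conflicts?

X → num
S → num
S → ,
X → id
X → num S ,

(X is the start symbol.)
A shift-reduce conflict occurs when an LR(0) state has both:
  - a complete (reduce) item [A → α .] (dot at the end), and
  - a shift item [B → β . c γ] (dot before a terminal).

Augment with X' → X and build the canonical LR(0) collection (I0 = CLOSURE({[X' → . X]}), then GOTO on every symbol after a dot until no new states appear). It has 8 states:
  I0: { [X → . id], [X → . num S ,], [X → . num], [X' → . X] }  — shift
  I1: { [X' → X .] }  — accept
  I2: { [X → id .] }  — reduce
  I3: { [S → . ,], [S → . num], [X → num . S ,], [X → num .] }  — shift, reduce
  I4: { [S → , .] }  — reduce
  I5: { [X → num S . ,] }  — shift
  I6: { [S → num .] }  — reduce
  I7: { [X → num S , .] }  — reduce

I3 contains reduce item [X → num .] and shift items [S → . ,], [S → . num] — shift-reduce conflict.

Answer: Yes — I3: [X → num .] vs [S → . ,]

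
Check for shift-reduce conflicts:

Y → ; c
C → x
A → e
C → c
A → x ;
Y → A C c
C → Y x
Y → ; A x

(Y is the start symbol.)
Yes — I10: [C → x .] vs [A → x . ;]

Augment with Y' → Y and build the canonical LR(0) collection (I0 = CLOSURE({[Y' → . Y]}), then GOTO on every symbol after a dot until no new states appear). It has 16 states:
  I0: { [A → . e], [A → . x ;], [Y → . ; A x], [Y → . ; c], [Y → . A C c], [Y' → . Y] }  — shift
  I1: { [A → . e], [A → . x ;], [Y → ; . A x], [Y → ; . c] }  — shift
  I2: { [A → . e], [A → . x ;], [C → . Y x], [C → . c], [C → . x], [Y → . ; A x], [Y → . ; c], [Y → . A C c], [Y → A . C c] }  — shift
  I3: { [Y' → Y .] }  — accept
  I4: { [A → e .] }  — reduce
  I5: { [A → x . ;] }  — shift
  I6: { [A → x ; .] }  — reduce
  I7: { [Y → A C . c] }  — shift
  I8: { [C → Y . x] }  — shift
  I9: { [C → c .] }  — reduce
  I10: { [A → x . ;], [C → x .] }  — shift, reduce
  I11: { [C → Y x .] }  — reduce
  I12: { [Y → A C c .] }  — reduce
  I13: { [Y → ; A . x] }  — shift
  I14: { [Y → ; c .] }  — reduce
  I15: { [Y → ; A x .] }  — reduce

I10 contains reduce item [C → x .] and shift item [A → x . ;] — shift-reduce conflict.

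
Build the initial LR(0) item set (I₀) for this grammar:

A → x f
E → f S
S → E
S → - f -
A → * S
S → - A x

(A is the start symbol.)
First, augment the grammar with A' → A
I₀ = CLOSURE({ [A' → . A] }):
  [A' → . A] has the dot before A: add [A → . x f], [A → . * S]
No further items can be added.

I₀ = { [A → . * S], [A → . x f], [A' → . A] }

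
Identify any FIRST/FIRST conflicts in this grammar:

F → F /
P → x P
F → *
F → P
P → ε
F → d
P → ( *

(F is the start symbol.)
Yes. F → F '/' / F → '*' on { '*' }; F → F '/' / F → P on { '(', 'x' }; F → F '/' / F → d on { 'd' }

FIRST sets of the non-terminals at (or reachable through a nullable prefix from) the front of some alternative:
  FIRST(F) = { '(', '*', '/', 'd', 'x', ε }
  FIRST(P) = { '(', 'x', ε }

Productions for F:
  F → F /: FIRST = { '(', '*', '/', 'd', 'x' }
  F → *: FIRST = { '*' }
  F → P: FIRST = { '(', 'x', ε }
  F → d: FIRST = { 'd' }
Productions for P:
  P → x P: FIRST = { 'x' }
  P → ε: FIRST = { ε }
  P → ( *: FIRST = { '(' }

Conflict for F: F → F / and F → *
  Overlap: { '*' }
Conflict for F: F → F / and F → P
  Overlap: { '(', 'x' }
Conflict for F: F → F / and F → d
  Overlap: { 'd' }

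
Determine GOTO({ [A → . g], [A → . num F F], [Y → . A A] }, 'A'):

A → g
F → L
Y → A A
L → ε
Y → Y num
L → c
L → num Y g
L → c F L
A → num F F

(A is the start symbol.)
{ [A → . g], [A → . num F F], [Y → A . A] }

GOTO(I, 'A') = CLOSURE({ [A → αX.β] : [A → α.Xβ] ∈ I, X = 'A' })

Items with dot before 'A', with the dot advanced:
  [Y → . A A] → [Y → A . A]
Closure of the advanced items:
  [Y → A . A] has the dot before A: add [A → . g], [A → . num F F]

GOTO = { [A → . g], [A → . num F F], [Y → A . A] }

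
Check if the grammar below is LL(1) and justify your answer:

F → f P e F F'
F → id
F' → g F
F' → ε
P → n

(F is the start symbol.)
A grammar is LL(1) if for each non-terminal N with multiple productions, the predict sets of those productions are pairwise disjoint, where PREDICT(N → α) = (FIRST(α) \ {ε}) ∪ (FOLLOW(N) if α ⇒* ε).

Relevant sets:
  FOLLOW(F') = { $, 'g' }

For F:
  PREDICT(F → f P e F F') = { 'f' }
  PREDICT(F → id) = { 'id' }
For F':
  PREDICT(F' → g F) = { 'g' }
  PREDICT(F' → ε) = { $, 'g' }
P has a single production, so nothing to check there.

Conflict found: Predict set conflict for F': { 'g' }
The grammar is NOT LL(1).

Answer: No. Predict set conflict for F': { 'g' }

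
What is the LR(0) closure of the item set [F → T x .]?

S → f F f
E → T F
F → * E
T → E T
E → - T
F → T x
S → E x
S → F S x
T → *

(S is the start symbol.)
To compute CLOSURE, for each item [A → α.Bβ] where B is a non-terminal, add [B → .γ] for all productions B → γ; repeat for the newly added items until nothing changes.

Start with: [F → T x .]
The dot is at the end, so nothing is added.

CLOSURE = { [F → T x .] }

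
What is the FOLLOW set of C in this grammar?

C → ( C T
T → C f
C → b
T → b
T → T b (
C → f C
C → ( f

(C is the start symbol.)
{ $, '(', 'b', 'f' }

To compute FOLLOW(C), find every occurrence of C on a right-hand side N → α C β: add FIRST(β) \ {ε}, and if β is empty or nullable also add FOLLOW(N). Iterate to a fixed point.

C is the start symbol, so $ ∈ FOLLOW(C).
In C → ( C T: C is followed by T, add FIRST(T) \ {ε} = { '(', 'b', 'f' }
In T → C f: C is followed by f, add FIRST(f) \ {ε} = { 'f' }
In C → f C: C is at the end; this adds FOLLOW(C) to itself — nothing new

Taking the union: FOLLOW(C) = { $, '(', 'b', 'f' }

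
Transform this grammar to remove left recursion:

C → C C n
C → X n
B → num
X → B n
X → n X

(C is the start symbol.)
C → X n C'
C' → C n C'
C' → ε
B → num
X → B n
X → n X

C is directly left-recursive. The standard transformation for
  A → A α₁ | ... | A α_m | β₁ | ... | β_n
is
  A  → β₁ A' | ... | β_n A'
  A' → α₁ A' | ... | α_m A' | ε

C → X n becomes C → X n C'
C → C C n becomes C' → C n C'
Add C' → ε

Productions for other non-terminals are unchanged:
  B → num
  X → B n
  X → n X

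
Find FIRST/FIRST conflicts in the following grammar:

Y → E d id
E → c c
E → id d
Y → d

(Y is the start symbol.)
A FIRST/FIRST conflict occurs when two productions N → α and N → β for the same non-terminal have FIRST(α) ∩ FIRST(β) ≠ ∅ (with ε ∈ FIRST of a nullable right-hand side, so two nullable alternatives also conflict).

FIRST sets of the non-terminals at (or reachable through a nullable prefix from) the front of some alternative:
  FIRST(E) = { 'c', 'id' }

Productions for Y:
  Y → E d id: FIRST = { 'c', 'id' }
  Y → d: FIRST = { 'd' }
Productions for E:
  E → c c: FIRST = { 'c' }
  E → id d: FIRST = { 'id' }

All alternatives of each non-terminal have pairwise disjoint FIRST sets.

Answer: No FIRST/FIRST conflicts.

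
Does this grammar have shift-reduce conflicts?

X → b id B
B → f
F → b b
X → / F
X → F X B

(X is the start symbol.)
No shift-reduce conflicts

A shift-reduce conflict occurs when an LR(0) state has both:
  - a complete (reduce) item [A → α .] (dot at the end), and
  - a shift item [B → β . c γ] (dot before a terminal).

Augment with X' → X and build the canonical LR(0) collection (I0 = CLOSURE({[X' → . X]}), then GOTO on every symbol after a dot until no new states appear). It has 13 states:
  I0: { [F → . b b], [X → . / F], [X → . F X B], [X → . b id B], [X' → . X] }  — shift
  I1: { [F → . b b], [X → / . F] }  — shift
  I2: { [F → . b b], [X → . / F], [X → . F X B], [X → . b id B], [X → F . X B] }  — shift
  I3: { [X' → X .] }  — accept
  I4: { [F → b . b], [X → b . id B] }  — shift
  I5: { [F → b b .] }  — reduce
  I6: { [B → . f], [X → b id . B] }  — shift
  I7: { [X → b id B .] }  — reduce
  I8: { [B → f .] }  — reduce
  I9: { [B → . f], [X → F X . B] }  — shift
  I10: { [X → F X B .] }  — reduce
  I11: { [X → / F .] }  — reduce
  I12: { [F → b . b] }  — shift

No state contains both a complete item and a shift item.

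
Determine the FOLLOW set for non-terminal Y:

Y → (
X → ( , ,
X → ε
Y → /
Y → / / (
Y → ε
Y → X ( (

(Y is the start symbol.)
To compute FOLLOW(Y), find every occurrence of Y on a right-hand side N → α Y β: add FIRST(β) \ {ε}, and if β is empty or nullable also add FOLLOW(N). Iterate to a fixed point.

Y is the start symbol, so $ ∈ FOLLOW(Y).
Y does not occur on any right-hand side.

Taking the union: FOLLOW(Y) = { $ }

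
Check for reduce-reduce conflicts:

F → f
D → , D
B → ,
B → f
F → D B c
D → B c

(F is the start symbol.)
Yes — I5: [B → f .] vs [F → f .]

A reduce-reduce conflict occurs when an LR(0) state has two complete items [A → α .] and [B → β .] — both call for a reduction, and with no lookahead the parser cannot choose between them.

Augment with F' → F and build the canonical LR(0) collection (I0 = CLOSURE({[F' → . F]}), then GOTO on every symbol after a dot until no new states appear). It has 12 states:
  I0: { [B → . ,], [B → . f], [D → . , D], [D → . B c], [F → . D B c], [F → . f], [F' → . F] }  — shift
  I1: { [B → , .], [B → . ,], [B → . f], [D → , . D], [D → . , D], [D → . B c] }  — shift, reduce
  I2: { [D → B . c] }  — shift
  I3: { [B → . ,], [B → . f], [F → D . B c] }  — shift
  I4: { [F' → F .] }  — accept
  I5: { [B → f .], [F → f .] }  — 2 reduces
  I6: { [B → , .] }  — reduce
  I7: { [F → D B . c] }  — shift
  I8: { [B → f .] }  — reduce
  I9: { [F → D B c .] }  — reduce
  I10: { [D → B c .] }  — reduce
  I11: { [D → , D .] }  — reduce

I5 contains complete items [B → f .], [F → f .] — reduce-reduce conflict.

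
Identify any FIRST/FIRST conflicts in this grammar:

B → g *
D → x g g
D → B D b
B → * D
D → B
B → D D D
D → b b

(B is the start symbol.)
Yes. B → g '*' / B → D D D on { 'g' }; B → '*' D / B → D D D on { '*' }; D → x g g / D → B D b on { 'x' }; D → x g g / D → B on { 'x' }; D → B D b / D → B on { '*', 'b', 'g', 'x' }; D → B D b / D → b b on { 'b' }; D → B / D → b b on { 'b' }

FIRST sets of the non-terminals at (or reachable through a nullable prefix from) the front of some alternative:
  FIRST(D) = { '*', 'b', 'g', 'x' }
  FIRST(B) = { '*', 'b', 'g', 'x' }

Productions for B:
  B → g *: FIRST = { 'g' }
  B → * D: FIRST = { '*' }
  B → D D D: FIRST = { '*', 'b', 'g', 'x' }
Productions for D:
  D → x g g: FIRST = { 'x' }
  D → B D b: FIRST = { '*', 'b', 'g', 'x' }
  D → B: FIRST = { '*', 'b', 'g', 'x' }
  D → b b: FIRST = { 'b' }

Conflict for B: B → g * and B → D D D
  Overlap: { 'g' }
Conflict for B: B → * D and B → D D D
  Overlap: { '*' }
Conflict for D: D → x g g and D → B D b
  Overlap: { 'x' }
Conflict for D: D → x g g and D → B
  Overlap: { 'x' }
Conflict for D: D → B D b and D → B
  Overlap: { '*', 'b', 'g', 'x' }
Conflict for D: D → B D b and D → b b
  Overlap: { 'b' }
Conflict for D: D → B and D → b b
  Overlap: { 'b' }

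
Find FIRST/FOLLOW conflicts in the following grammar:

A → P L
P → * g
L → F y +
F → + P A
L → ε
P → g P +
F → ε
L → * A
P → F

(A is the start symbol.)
Yes. P → '*' g with FOLLOW(P) on { '*' }; P → g P '+' with FOLLOW(P) on { 'g' }; L → F y '+' with FOLLOW(L) on { '+', 'y' }; L → '*' A with FOLLOW(L) on { '*' }; F → '+' P A with FOLLOW(F) on { '+' }

Nullable non-terminals: A, F, L, P.
FIRST sets used below: FIRST(F) = { '+', ε }
A has a nullable alternative but only one production, so nothing to check.

F: nullable alternative(s) F → ε; FOLLOW(F) = { $, '*', '+', 'g', 'y' }
  F → + P A: FIRST \ {ε} = { '+' } — overlaps FOLLOW(F) on { '+' }: CONFLICT
  F → ε: FIRST \ {ε} = { } — this is the only nullable alternative, skip

L: nullable alternative(s) L → ε; FOLLOW(L) = { $, '*', '+', 'g', 'y' }
  L → F y +: FIRST \ {ε} = { '+', 'y' } — overlaps FOLLOW(L) on { '+', 'y' }: CONFLICT
  L → ε: FIRST \ {ε} = { } — this is the only nullable alternative, skip
  L → * A: FIRST \ {ε} = { '*' } — overlaps FOLLOW(L) on { '*' }: CONFLICT

P: nullable alternative(s) P → F; FOLLOW(P) = { $, '*', '+', 'g', 'y' }
  P → * g: FIRST \ {ε} = { '*' } — overlaps FOLLOW(P) on { '*' }: CONFLICT
  P → g P +: FIRST \ {ε} = { 'g' } — overlaps FOLLOW(P) on { 'g' }: CONFLICT
  P → F: FIRST \ {ε} = { '+' } — this is the only nullable alternative, skip

So the grammar has 5 FIRST/FOLLOW conflicts (marked CONFLICT above).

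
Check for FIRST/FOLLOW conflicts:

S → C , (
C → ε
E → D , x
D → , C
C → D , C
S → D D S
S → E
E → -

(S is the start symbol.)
Yes. C → D ',' C with FOLLOW(C) on { ',' }

Nullable non-terminals: C.
FIRST sets used below: FIRST(D) = { ',' }

C: nullable alternative(s) C → ε; FOLLOW(C) = { ',', '-' }
  C → ε: FIRST \ {ε} = { } — this is the only nullable alternative, skip
  C → D , C: FIRST \ {ε} = { ',' } — overlaps FOLLOW(C) on { ',' }: CONFLICT

D, E, S have no nullable alternative, so no FIRST/FOLLOW check is needed there.

So the grammar has 1 FIRST/FOLLOW conflict (marked CONFLICT above).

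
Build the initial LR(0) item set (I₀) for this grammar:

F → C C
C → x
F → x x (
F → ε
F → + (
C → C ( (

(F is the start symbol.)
First, augment the grammar with F' → F
I₀ = CLOSURE({ [F' → . F] }):
  [F' → . F] has the dot before F: add [F → . C C], [F → . x x (], [F → .], [F → . + (]
  [F → . C C] has the dot before C: add [C → . x], [C → . C ( (]
No further items can be added.

I₀ = { [C → . C ( (], [C → . x], [F → . + (], [F → . C C], [F → . x x (], [F → .], [F' → . F] }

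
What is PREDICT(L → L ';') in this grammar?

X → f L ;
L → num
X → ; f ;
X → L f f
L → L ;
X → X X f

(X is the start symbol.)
{ 'num' }

PREDICT(L → L ';') = (FIRST(RHS) \ {ε}) ∪ (FOLLOW(L) if ε ∈ FIRST(RHS), i.e. RHS ⇒* ε)
FIRST(L) = { 'num' }
FIRST(L ';') = { 'num' }
ε ∉ FIRST(L ';'), so FOLLOW(L) is not added.
PREDICT(L → L ';') = { 'num' }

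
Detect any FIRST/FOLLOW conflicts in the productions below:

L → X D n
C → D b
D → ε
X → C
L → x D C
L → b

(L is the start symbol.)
No FIRST/FOLLOW conflicts.

A FIRST/FOLLOW conflict occurs when a non-terminal N has a nullable alternative N → β (β ⇒* ε) and another alternative N → α with FIRST(α) ∩ FOLLOW(N) ≠ ∅: on such a lookahead the parser cannot decide between expanding α and letting N vanish via β.

Nullable non-terminals: D.
D has a nullable alternative but only one production, so nothing to check.

C, L, X have no nullable alternative, so no FIRST/FOLLOW check is needed there.

No FIRST/FOLLOW conflicts found.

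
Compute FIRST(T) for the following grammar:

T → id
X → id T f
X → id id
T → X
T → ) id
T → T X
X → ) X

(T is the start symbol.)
To compute FIRST(T), examine every production with T on the left-hand side, reading each right-hand side left to right until a non-nullable symbol is reached.

FIRST sets of the other non-terminals involved (by the same procedure, iterated to a fixed point):
  FIRST(X) = { ')', 'id' }

From T → id:
  - id is a terminal: add 'id' and stop
From T → X:
  - X is a non-terminal: add FIRST(X) \ {ε} = { ')', 'id' }
    X is not nullable, so stop
From T → ) id:
  - ')' is a terminal: add ')' and stop
From T → T X:
  - T is the symbol being defined: contributes nothing new
    T is not nullable, so stop

Collecting: FIRST(T) = { ')', 'id' }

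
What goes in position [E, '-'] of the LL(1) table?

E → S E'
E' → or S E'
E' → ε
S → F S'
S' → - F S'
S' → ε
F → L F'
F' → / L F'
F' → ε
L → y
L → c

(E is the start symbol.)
Empty (error entry)

To find M[E, '-'], we find productions for E where '-' is in the predict set (PREDICT(N → α) = (FIRST(α) \ {ε}) ∪ (FOLLOW(N) if α ⇒* ε)).

Relevant sets:
  FIRST(S) = { 'c', 'y' }

E → S E': PREDICT = { 'c', 'y' }

M[E, '-'] is empty (no production applies)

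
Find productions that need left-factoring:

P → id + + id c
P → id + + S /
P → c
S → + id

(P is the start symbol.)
Left-factoring is needed when two productions for the same non-terminal
share a common prefix on the right-hand side.

Productions for P:
  P → id + + id c
  P → id + + S /
  P → c

Found common prefix 'id + +' in productions for P

Answer: Yes, P has productions with common prefix 'id + +'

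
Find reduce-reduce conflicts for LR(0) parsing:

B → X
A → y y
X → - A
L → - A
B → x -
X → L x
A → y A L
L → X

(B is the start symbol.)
Yes — I4: [B → X .] vs [L → X .]; I8: [L → - A .] vs [X → - A .]

Augment with B' → B and build the canonical LR(0) collection (I0 = CLOSURE({[B' → . B]}), then GOTO on every symbol after a dot until no new states appear). It has 14 states:
  I0: { [B → . X], [B → . x -], [B' → . B], [L → . - A], [L → . X], [X → . - A], [X → . L x] }  — shift
  I1: { [A → . y A L], [A → . y y], [L → - . A], [X → - . A] }  — shift
  I2: { [B' → B .] }  — accept
  I3: { [X → L . x] }  — shift
  I4: { [B → X .], [L → X .] }  — 2 reduces
  I5: { [B → x . -] }  — shift
  I6: { [B → x - .] }  — reduce
  I7: { [X → L x .] }  — reduce
  I8: { [L → - A .], [X → - A .] }  — 2 reduces
  I9: { [A → . y A L], [A → . y y], [A → y . A L], [A → y . y] }  — shift
  I10: { [A → y A . L], [L → . - A], [L → . X], [X → . - A], [X → . L x] }  — shift
  I11: { [A → . y A L], [A → . y y], [A → y . A L], [A → y . y], [A → y y .] }  — shift, reduce
  I12: { [A → y A L .], [X → L . x] }  — shift, reduce
  I13: { [L → X .] }  — reduce

I4 contains complete items [B → X .], [L → X .] — reduce-reduce conflict.
I8 contains complete items [L → - A .], [X → - A .] — reduce-reduce conflict.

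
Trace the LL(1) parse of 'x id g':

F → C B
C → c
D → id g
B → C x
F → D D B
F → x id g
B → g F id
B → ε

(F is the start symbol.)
Stack is shown with the top on the left.

Stack     Input     Action
--------------------------
F $       x id g $  output F → x id g
x id g $  x id g $  match 'x'
id g $    id g $    match 'id'
g $       g $       match 'g'
$         $         accept

The string is accepted.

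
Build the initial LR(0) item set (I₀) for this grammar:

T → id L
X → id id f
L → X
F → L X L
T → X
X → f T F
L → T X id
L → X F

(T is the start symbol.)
{ [T → . X], [T → . id L], [T' → . T], [X → . f T F], [X → . id id f] }

First, augment the grammar with T' → T
I₀ = CLOSURE({ [T' → . T] }):
  [T' → . T] has the dot before T: add [T → . id L], [T → . X]
  [T → . X] has the dot before X: add [X → . id id f], [X → . f T F]
No further items can be added.

I₀ = { [T → . X], [T → . id L], [T' → . T], [X → . f T F], [X → . id id f] }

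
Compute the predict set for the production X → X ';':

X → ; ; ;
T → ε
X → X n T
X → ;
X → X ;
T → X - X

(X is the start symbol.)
PREDICT(X → X ';') = (FIRST(RHS) \ {ε}) ∪ (FOLLOW(X) if ε ∈ FIRST(RHS), i.e. RHS ⇒* ε)
FIRST(X) = { ';' }
FIRST(X ';') = { ';' }
ε ∉ FIRST(X ';'), so FOLLOW(X) is not added.
PREDICT(X → X ';') = { ';' }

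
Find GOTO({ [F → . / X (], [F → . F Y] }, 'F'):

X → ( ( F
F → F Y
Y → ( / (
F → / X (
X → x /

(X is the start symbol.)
GOTO(I, 'F') = CLOSURE({ [A → αX.β] : [A → α.Xβ] ∈ I, X = 'F' })

Items with dot before 'F', with the dot advanced:
  [F → . F Y] → [F → F . Y]
Closure of the advanced items:
  [F → F . Y] has the dot before Y: add [Y → . ( / (]

GOTO = { [F → F . Y], [Y → . ( / (] }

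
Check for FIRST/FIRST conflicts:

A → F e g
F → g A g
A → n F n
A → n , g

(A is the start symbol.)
Yes. A → n F n / A → n ',' g on { 'n' }

FIRST sets of the non-terminals at (or reachable through a nullable prefix from) the front of some alternative:
  FIRST(F) = { 'g' }

Productions for A:
  A → F e g: FIRST = { 'g' }
  A → n F n: FIRST = { 'n' }
  A → n , g: FIRST = { 'n' }
F has only one production, so no FIRST/FIRST conflict is possible there.

Conflict for A: A → n F n and A → n , g
  Overlap: { 'n' }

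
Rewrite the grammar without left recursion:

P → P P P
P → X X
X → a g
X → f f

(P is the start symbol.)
P → X X P'
P' → P P P'
P' → ε
X → a g
X → f f

P is directly left-recursive. The standard transformation for
  A → A α₁ | ... | A α_m | β₁ | ... | β_n
is
  A  → β₁ A' | ... | β_n A'
  A' → α₁ A' | ... | α_m A' | ε

P → X X becomes P → X X P'
P → P P P becomes P' → P P P'
Add P' → ε

Productions for other non-terminals are unchanged:
  X → a g
  X → f f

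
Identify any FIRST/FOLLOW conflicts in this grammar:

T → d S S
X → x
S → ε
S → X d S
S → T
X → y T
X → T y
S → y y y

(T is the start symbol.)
A FIRST/FOLLOW conflict occurs when a non-terminal N has a nullable alternative N → β (β ⇒* ε) and another alternative N → α with FIRST(α) ∩ FOLLOW(N) ≠ ∅: on such a lookahead the parser cannot decide between expanding α and letting N vanish via β.

Nullable non-terminals: S.
FIRST sets used below: FIRST(X) = { 'd', 'x', 'y' }, FIRST(T) = { 'd' }

S: nullable alternative(s) S → ε; FOLLOW(S) = { $, 'd', 'x', 'y' }
  S → ε: FIRST \ {ε} = { } — this is the only nullable alternative, skip
  S → X d S: FIRST \ {ε} = { 'd', 'x', 'y' } — overlaps FOLLOW(S) on { 'd', 'x', 'y' }: CONFLICT
  S → T: FIRST \ {ε} = { 'd' } — overlaps FOLLOW(S) on { 'd' }: CONFLICT
  S → y y y: FIRST \ {ε} = { 'y' } — overlaps FOLLOW(S) on { 'y' }: CONFLICT

T, X have no nullable alternative, so no FIRST/FOLLOW check is needed there.

So the grammar has 3 FIRST/FOLLOW conflicts (marked CONFLICT above).

Answer: Yes. S → X d S with FOLLOW(S) on { 'd', 'x', 'y' }; S → T with FOLLOW(S) on { 'd' }; S → y y y with FOLLOW(S) on { 'y' }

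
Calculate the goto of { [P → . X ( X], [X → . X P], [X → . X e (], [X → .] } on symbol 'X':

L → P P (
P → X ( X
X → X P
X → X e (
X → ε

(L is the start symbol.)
{ [P → . X ( X], [P → X . ( X], [X → . X P], [X → . X e (], [X → .], [X → X . P], [X → X . e (] }

GOTO(I, 'X') = CLOSURE({ [A → αX.β] : [A → α.Xβ] ∈ I, X = 'X' })

Items with dot before 'X', with the dot advanced:
  [P → . X ( X] → [P → X . ( X]
  [X → . X P] → [X → X . P]
  [X → . X e (] → [X → X . e (]
Closure of the advanced items:
  [X → X . P] has the dot before P: add [P → . X ( X]
  [P → . X ( X] has the dot before X: add [X → . X P], [X → . X e (], [X → .]

GOTO = { [P → . X ( X], [P → X . ( X], [X → . X P], [X → . X e (], [X → .], [X → X . P], [X → X . e (] }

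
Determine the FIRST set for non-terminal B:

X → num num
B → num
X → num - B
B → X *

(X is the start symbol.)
{ 'num' }

To compute FIRST(B), examine every production with B on the left-hand side, reading each right-hand side left to right until a non-nullable symbol is reached.

FIRST sets of the other non-terminals involved (by the same procedure, iterated to a fixed point):
  FIRST(X) = { 'num' }

From B → num:
  - num is a terminal: add 'num' and stop
From B → X *:
  - X is a non-terminal: add FIRST(X) \ {ε} = { 'num' }
    X is not nullable, so stop

Collecting: FIRST(B) = { 'num' }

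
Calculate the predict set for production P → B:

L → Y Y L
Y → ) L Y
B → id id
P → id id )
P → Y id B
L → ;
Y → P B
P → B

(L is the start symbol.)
{ 'id' }

PREDICT(P → B) = (FIRST(RHS) \ {ε}) ∪ (FOLLOW(P) if ε ∈ FIRST(RHS), i.e. RHS ⇒* ε)
FIRST(B) = { 'id' }
FIRST(B) = { 'id' }
ε ∉ FIRST(B), so FOLLOW(P) is not added.
PREDICT(P → B) = { 'id' }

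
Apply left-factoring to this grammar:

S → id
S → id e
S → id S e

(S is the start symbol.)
Left-factoring transforms A → αβ₁ | αβ₂ into A → αA' and A' → β₁ | β₂
(α is the longest common prefix among the alternatives). Repeat until
no nonterminal has two alternatives with a common prefix.

Round 1: S has alternatives sharing prefix 'id'. Introduce S': S → id S'
  Add: S' → ε
  Add: S' → e
  Add: S' → S e

No remaining common prefixes — done.

Resulting grammar:
S → id S'
S' → ε
S' → e
S' → S e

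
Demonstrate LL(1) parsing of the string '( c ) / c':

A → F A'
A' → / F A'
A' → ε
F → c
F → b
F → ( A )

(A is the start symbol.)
LL(1) parsing maintains a stack (initially the start symbol over $) and the input. At each step: if the stack top is a terminal, match it against the current input token; if it is a non-terminal N, replace it with the RHS of M[N, lookahead] (the unique production whose predict set contains the lookahead).

Stack is shown with the top on the left.

Stack        Input        Action
--------------------------------
A $          ( c ) / c $  output A → F A'
F A' $       ( c ) / c $  output F → ( A )
( A ) A' $   ( c ) / c $  match '('
A ) A' $     c ) / c $    output A → F A'
F A' ) A' $  c ) / c $    output F → c
c A' ) A' $  c ) / c $    match 'c'
A' ) A' $    ) / c $      output A' → ε
) A' $       ) / c $      match ')'
A' $         / c $        output A' → / F A'
/ F A' $     / c $        match '/'
F A' $       c $          output F → c
c A' $       c $          match 'c'
A' $         $            output A' → ε
$            $            accept

The string is accepted.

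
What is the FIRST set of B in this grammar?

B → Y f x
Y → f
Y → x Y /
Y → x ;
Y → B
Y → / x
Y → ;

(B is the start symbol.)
To compute FIRST(B), examine every production with B on the left-hand side, reading each right-hand side left to right until a non-nullable symbol is reached.

FIRST sets of the other non-terminals involved (by the same procedure, iterated to a fixed point):
  FIRST(Y) = { '/', ';', 'f', 'x' }

From B → Y f x:
  - Y is a non-terminal: add FIRST(Y) \ {ε} = { '/', ';', 'f', 'x' }
    Y is not nullable, so stop

Collecting: FIRST(B) = { '/', ';', 'f', 'x' }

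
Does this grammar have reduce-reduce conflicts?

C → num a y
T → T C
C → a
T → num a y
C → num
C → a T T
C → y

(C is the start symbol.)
Yes — I15: [C → num a y .] vs [T → num a y .]

Augment with C' → C and build the canonical LR(0) collection (I0 = CLOSURE({[C' → . C]}), then GOTO on every symbol after a dot until no new states appear). It has 16 states:
  I0: { [C → . a T T], [C → . a], [C → . num a y], [C → . num], [C → . y], [C' → . C] }  — shift
  I1: { [C' → C .] }  — accept
  I2: { [C → a . T T], [C → a .], [T → . T C], [T → . num a y] }  — shift, reduce
  I3: { [C → num . a y], [C → num .] }  — shift, reduce
  I4: { [C → y .] }  — reduce
  I5: { [C → num a . y] }  — shift
  I6: { [C → num a y .] }  — reduce
  I7: { [C → . a T T], [C → . a], [C → . num a y], [C → . num], [C → . y], [C → a T . T], [T → . T C], [T → . num a y], [T → T . C] }  — shift
  I8: { [T → num . a y] }  — shift
  I9: { [T → num a . y] }  — shift
  I10: { [T → num a y .] }  — reduce
  I11: { [T → T C .] }  — reduce
  I12: { [C → . a T T], [C → . a], [C → . num a y], [C → . num], [C → . y], [C → a T T .], [T → T . C] }  — shift, reduce
  I13: { [C → num . a y], [C → num .], [T → num . a y] }  — shift, reduce
  I14: { [C → num a . y], [T → num a . y] }  — shift
  I15: { [C → num a y .], [T → num a y .] }  — 2 reduces

I15 contains complete items [C → num a y .], [T → num a y .] — reduce-reduce conflict.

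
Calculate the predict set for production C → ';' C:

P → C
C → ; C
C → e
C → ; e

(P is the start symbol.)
PREDICT(C → ';' C) = (FIRST(RHS) \ {ε}) ∪ (FOLLOW(C) if ε ∈ FIRST(RHS), i.e. RHS ⇒* ε)
FIRST(';' C) = { ';' }
ε ∉ FIRST(';' C), so FOLLOW(C) is not added.
PREDICT(C → ';' C) = { ';' }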